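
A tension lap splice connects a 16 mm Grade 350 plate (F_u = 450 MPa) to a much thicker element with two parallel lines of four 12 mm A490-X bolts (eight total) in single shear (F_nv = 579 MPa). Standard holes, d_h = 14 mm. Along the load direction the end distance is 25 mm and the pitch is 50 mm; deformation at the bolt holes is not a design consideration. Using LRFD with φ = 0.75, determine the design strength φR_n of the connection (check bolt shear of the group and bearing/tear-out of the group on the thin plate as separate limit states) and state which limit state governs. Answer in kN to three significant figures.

Bolt shear: A_b = π·12²/4 = 113.1 mm²; R_n = 579 × 113.1 × 8 × 1 / 1000 = 523.9 kN → 0.75 × 523.9 = 393 kN.
Bearing (1.5 l_c t F_u ≤ 3.0 d t F_u): upper limit = 3.0·12·16·450 / 1000 = 259.2 kN.
  Edge l_c = 25 − 14/2 = 18 → r_n = 194.4 kN; interior l_c = 50 − 14 = 36 → r_n = 259.2 kN.
  R_n,bearing = 2·194.4 + 6·259.2 = 1944 kN → 0.75 × 1944 = 1460 kN.
Bolt shear governs: 393 kN.

393 kN (bolt shear governs)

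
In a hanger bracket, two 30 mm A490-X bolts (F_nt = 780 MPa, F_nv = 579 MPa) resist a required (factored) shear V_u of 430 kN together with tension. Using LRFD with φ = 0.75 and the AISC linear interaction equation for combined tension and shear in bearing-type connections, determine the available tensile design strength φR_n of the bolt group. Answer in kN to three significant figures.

A_b = π·30²/4 = 706.9 mm²; f_rv = 430 × 1000 / (2 × 706.9) = 304.2 MPa.
F'_nt = 1.3 F_nt − (F_nt / φF_nv) f_rv = 1.3·780 − (780/(0.75·579))·304.2 = 467.7 MPa, capped at F_nt → F'_nt = 467.7 MPa.
R_n = F'_nt · A_b · n = 467.7 × 706.9 × 2 / 1000 = 661.1 kN.
Design strength φR_n = 0.75 × 661.1 = 496 kN.

496 kN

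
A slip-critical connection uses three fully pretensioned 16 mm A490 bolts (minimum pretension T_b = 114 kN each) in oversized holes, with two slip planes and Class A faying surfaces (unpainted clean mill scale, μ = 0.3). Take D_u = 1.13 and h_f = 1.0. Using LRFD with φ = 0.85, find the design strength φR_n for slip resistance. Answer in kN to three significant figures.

R_n = μ · D_u · h_f · T_b · n_s · n_b = 0.3 × 1.13 × 1.0 × 114 × 2 × 3 = 231.9 kN.
Design strength φR_n = 0.85 × 231.9 = 197 kN.

197 kN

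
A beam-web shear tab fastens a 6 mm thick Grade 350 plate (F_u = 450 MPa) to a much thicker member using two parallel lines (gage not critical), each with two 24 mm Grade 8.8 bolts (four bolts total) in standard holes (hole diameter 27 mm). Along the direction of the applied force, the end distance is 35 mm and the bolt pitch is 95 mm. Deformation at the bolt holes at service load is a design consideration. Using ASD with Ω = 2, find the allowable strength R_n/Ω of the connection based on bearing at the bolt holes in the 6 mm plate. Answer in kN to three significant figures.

225 kN

Per bolt r_n = 1.2 l_c t F_u ≤ 2.4 d t F_u; upper limit = 2.4 × 24 × 6 × 450 / 1000 = 155.5 kN.
Edge bolt: l_c = 35 − 27/2 = 21.5 mm → 1.2 × 21.5 × 6 × 450 / 1000 = 69.66 → r_n = 69.66 kN.
Interior bolts: l_c = 95 − 27 = 68 mm → 1.2 × 68 × 6 × 450 / 1000 = 220.3 → r_n = 155.5 kN.
R_n = 2 × 69.66 + 2 × 155.5 = 450.4 kN.
Allowable strength R_n/Ω = 450.4 / 2 = 225 kN.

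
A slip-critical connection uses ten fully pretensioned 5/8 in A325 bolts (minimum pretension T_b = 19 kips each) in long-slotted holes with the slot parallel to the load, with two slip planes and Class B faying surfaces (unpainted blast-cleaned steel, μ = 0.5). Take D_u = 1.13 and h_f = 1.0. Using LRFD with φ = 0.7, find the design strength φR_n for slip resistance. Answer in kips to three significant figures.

R_n = μ · D_u · h_f · T_b · n_s · n_b = 0.5 × 1.13 × 1.0 × 19 × 2 × 10 = 214.7 kips.
Design strength φR_n = 0.7 × 214.7 = 150 kips.

150 kips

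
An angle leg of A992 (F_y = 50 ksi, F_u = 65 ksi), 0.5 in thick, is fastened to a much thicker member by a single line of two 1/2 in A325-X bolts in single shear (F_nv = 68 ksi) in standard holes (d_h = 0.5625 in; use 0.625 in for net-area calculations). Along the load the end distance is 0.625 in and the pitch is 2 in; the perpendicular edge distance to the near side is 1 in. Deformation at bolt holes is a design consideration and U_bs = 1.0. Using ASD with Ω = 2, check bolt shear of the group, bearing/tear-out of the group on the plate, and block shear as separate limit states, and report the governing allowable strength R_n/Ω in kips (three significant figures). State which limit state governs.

13.4 kips (bolt shear governs)

Bolt shear: A_b = π·0.5²/4 = 0.1963 in²; R_n = 68 × 0.1963 × 2 × 1 = 26.7 kips → 26.7 / 2 = 13.4 kips.
Bearing: edge l_c = 0.3438, r_n = 13.41 kips; interior l_c = 1.438, r_n = 39 kips; R_n = 13.41 + 1·39 = 52.41 kips → 26.2 kips.
Block shear: A_gv = 1.312, A_nv = 0.8438, A_nt = 0.3438 in²; R_n = min(0.6F_uA_nv, 0.6F_yA_gv) + U_bs·F_u·A_nt = 55.25 kips → 27.6 kips.
Bolt shear governs: 13.4 kips.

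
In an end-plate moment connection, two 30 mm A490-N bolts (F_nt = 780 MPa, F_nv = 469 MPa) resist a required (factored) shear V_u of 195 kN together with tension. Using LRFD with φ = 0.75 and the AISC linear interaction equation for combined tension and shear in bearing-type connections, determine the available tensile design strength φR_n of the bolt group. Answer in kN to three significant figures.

A_b = π·30²/4 = 706.9 mm²; f_rv = 195 × 1000 / (2 × 706.9) = 137.9 MPa.
F'_nt = 1.3 F_nt − (F_nt / φF_nv) f_rv = 1.3·780 − (780/(0.75·469))·137.9 = 708.1 MPa, capped at F_nt → F'_nt = 708.1 MPa.
R_n = F'_nt · A_b · n = 708.1 × 706.9 × 2 / 1000 = 1001 kN.
Design strength φR_n = 0.75 × 1001 = 751 kN.

751 kN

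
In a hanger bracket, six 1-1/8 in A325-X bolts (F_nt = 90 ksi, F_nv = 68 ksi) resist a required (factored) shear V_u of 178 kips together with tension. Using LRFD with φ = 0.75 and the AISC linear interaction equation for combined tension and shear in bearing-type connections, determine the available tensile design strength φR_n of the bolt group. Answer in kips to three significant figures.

288 kips

A_b = π·1.125²/4 = 0.994 in²; f_rv = 178 / (6 × 0.994) = 29.85 ksi.
F'_nt = 1.3 F_nt − (F_nt / φF_nv) f_rv = 1.3·90 − (90/(0.75·68))·29.85 = 64.33 ksi, capped at F_nt → F'_nt = 64.33 ksi.
R_n = F'_nt · A_b · n = 64.33 × 0.994 × 6 = 383.7 kips.
Design strength φR_n = 0.75 × 383.7 = 288 kips.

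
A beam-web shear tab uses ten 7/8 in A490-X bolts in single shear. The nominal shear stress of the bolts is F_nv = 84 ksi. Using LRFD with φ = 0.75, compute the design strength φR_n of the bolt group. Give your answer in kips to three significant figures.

379 kips

A_b = π × 0.875² / 4 = 0.6013 in².
R_n = F_nv · A_b · n · n_s = 84 × 0.6013 × 10 × 1 = 505.1 kips.
Design strength φR_n = 0.75 × 505.1 = 379 kips.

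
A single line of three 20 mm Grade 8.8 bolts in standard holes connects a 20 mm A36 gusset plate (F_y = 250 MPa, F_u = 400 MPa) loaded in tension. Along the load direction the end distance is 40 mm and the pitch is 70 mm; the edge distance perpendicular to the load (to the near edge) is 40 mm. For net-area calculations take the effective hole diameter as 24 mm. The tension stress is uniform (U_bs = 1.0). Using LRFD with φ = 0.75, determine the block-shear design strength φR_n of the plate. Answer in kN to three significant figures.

Shear plane L_v = 40 + 2·70 = 180 mm; A_gv = 180 × 20 = 3600 mm².
A_nv = (180 − 2.5·24) × 20 = 2400 mm².
A_nt = (40 − 0.5·24) × 20 = 560 mm².
0.6 F_u A_nv = 576 kN; 0.6 F_y A_gv = 540 kN → shear yielding governs the shear term.
R_n = 540 + 1.0 × 400 × 560 / 1000 = 764 kN.
Design strength φR_n = 0.75 × 764 = 573 kN.

573 kN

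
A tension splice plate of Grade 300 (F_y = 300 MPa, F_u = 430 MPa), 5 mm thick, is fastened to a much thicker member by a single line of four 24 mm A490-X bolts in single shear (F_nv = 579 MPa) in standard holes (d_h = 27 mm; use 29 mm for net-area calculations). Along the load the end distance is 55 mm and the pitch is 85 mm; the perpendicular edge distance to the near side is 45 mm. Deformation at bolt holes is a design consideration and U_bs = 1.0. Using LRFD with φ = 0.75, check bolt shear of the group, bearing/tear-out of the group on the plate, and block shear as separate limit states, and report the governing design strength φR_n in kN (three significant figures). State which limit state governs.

Bolt shear: A_b = π·24²/4 = 452.4 mm²; R_n = 579 × 452.4 × 4 × 1 / 1000 = 1048 kN → 0.75 × 1048 = 786 kN.
Bearing: edge l_c = 41.5, r_n = 107.1 kN; interior l_c = 58, r_n = 123.8 kN; R_n = 107.1 + 3·123.8 = 478.6 kN → 359 kN.
Block shear: A_gv = 1550, A_nv = 1042, A_nt = 152.5 mm²; R_n = min(0.6F_uA_nv, 0.6F_yA_gv) + U_bs·F_u·A_nt = 334.5 kN → 251 kN.
Block shear governs: 251 kN.

251 kN (block shear governs)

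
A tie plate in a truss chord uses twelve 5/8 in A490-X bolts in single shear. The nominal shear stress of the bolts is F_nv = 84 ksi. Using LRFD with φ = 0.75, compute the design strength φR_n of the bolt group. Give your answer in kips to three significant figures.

232 kips

A_b = π × 0.625² / 4 = 0.3068 in².
R_n = F_nv · A_b · n · n_s = 84 × 0.3068 × 12 × 1 = 309.3 kips.
Design strength φR_n = 0.75 × 309.3 = 232 kips.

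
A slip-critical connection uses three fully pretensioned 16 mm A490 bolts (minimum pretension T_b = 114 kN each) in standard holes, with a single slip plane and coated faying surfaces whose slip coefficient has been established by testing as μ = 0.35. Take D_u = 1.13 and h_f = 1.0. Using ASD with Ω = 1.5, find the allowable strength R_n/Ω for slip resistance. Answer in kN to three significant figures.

R_n = μ · D_u · h_f · T_b · n_s · n_b = 0.35 × 1.13 × 1.0 × 114 × 1 × 3 = 135.3 kN.
Allowable strength R_n/Ω = 135.3 / 1.5 = 90.2 kN.

90.2 kN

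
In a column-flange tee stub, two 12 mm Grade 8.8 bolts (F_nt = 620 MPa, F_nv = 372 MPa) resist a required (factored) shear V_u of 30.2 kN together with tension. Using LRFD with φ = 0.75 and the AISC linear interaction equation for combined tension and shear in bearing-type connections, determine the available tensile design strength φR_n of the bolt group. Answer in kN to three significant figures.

A_b = π·12²/4 = 113.1 mm²; f_rv = 30.2 × 1000 / (2 × 113.1) = 133.5 MPa.
F'_nt = 1.3 F_nt − (F_nt / φF_nv) f_rv = 1.3·620 − (620/(0.75·372))·133.5 = 509.3 MPa, capped at F_nt → F'_nt = 509.3 MPa.
R_n = F'_nt · A_b · n = 509.3 × 113.1 × 2 / 1000 = 115.2 kN.
Design strength φR_n = 0.75 × 115.2 = 86.4 kN.

86.4 kN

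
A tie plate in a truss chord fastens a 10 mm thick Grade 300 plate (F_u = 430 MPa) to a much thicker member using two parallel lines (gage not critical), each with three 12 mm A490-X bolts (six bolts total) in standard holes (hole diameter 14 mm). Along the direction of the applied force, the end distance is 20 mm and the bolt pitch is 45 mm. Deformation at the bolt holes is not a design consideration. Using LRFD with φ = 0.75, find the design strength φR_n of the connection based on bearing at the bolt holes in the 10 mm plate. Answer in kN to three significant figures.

590 kN

Per bolt r_n = 1.5 l_c t F_u ≤ 3.0 d t F_u; upper limit = 3.0 × 12 × 10 × 430 / 1000 = 154.8 kN.
Edge bolt: l_c = 20 − 14/2 = 13 mm → 1.5 × 13 × 10 × 430 / 1000 = 83.85 → r_n = 83.85 kN.
Interior bolts: l_c = 45 − 14 = 31 mm → 1.5 × 31 × 10 × 430 / 1000 = 200 → r_n = 154.8 kN.
R_n = 2 × 83.85 + 4 × 154.8 = 786.9 kN.
Design strength φR_n = 0.75 × 786.9 = 590 kN.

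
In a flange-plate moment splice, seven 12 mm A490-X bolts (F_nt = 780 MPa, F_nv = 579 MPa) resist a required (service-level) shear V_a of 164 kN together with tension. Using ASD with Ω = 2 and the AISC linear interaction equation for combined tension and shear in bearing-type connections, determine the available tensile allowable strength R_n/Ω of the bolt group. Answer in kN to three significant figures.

180 kN

A_b = π·12²/4 = 113.1 mm²; f_rv = 164 × 1000 / (7 × 113.1) = 207.2 MPa.
F'_nt = 1.3 F_nt − (Ω F_nt / F_nv) f_rv = 1.3·780 − (2·780/579)·207.2 = 455.9 MPa, capped at F_nt → F'_nt = 455.9 MPa.
R_n = F'_nt · A_b · n = 455.9 × 113.1 × 7 / 1000 = 360.9 kN.
Allowable strength R_n/Ω = 360.9 / 2 = 180 kN.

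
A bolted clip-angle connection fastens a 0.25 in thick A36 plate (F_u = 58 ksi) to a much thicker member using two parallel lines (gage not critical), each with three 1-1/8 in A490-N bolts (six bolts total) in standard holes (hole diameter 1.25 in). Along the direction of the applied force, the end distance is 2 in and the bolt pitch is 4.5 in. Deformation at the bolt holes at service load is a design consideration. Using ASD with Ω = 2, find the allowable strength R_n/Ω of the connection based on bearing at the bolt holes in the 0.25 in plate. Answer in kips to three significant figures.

102 kips

Per bolt r_n = 1.2 l_c t F_u ≤ 2.4 d t F_u; upper limit = 2.4 × 1.125 × 0.25 × 58 = 39.15 kips.
Edge bolt: l_c = 2 − 1.25/2 = 1.375 in → 1.2 × 1.375 × 0.25 × 58 = 23.92 → r_n = 23.92 kips.
Interior bolts: l_c = 4.5 − 1.25 = 3.25 in → 1.2 × 3.25 × 0.25 × 58 = 56.55 → r_n = 39.15 kips.
R_n = 2 × 23.92 + 4 × 39.15 = 204.4 kips.
Allowable strength R_n/Ω = 204.4 / 2 = 102 kips.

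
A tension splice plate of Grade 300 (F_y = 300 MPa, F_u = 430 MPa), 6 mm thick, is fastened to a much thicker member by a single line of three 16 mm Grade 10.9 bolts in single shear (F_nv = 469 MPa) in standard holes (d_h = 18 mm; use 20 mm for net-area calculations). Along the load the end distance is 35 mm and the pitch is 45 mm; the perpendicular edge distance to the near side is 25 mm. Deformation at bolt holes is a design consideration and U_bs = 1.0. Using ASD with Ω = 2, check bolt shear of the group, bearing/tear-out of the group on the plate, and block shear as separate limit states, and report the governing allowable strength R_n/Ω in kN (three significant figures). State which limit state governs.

Bolt shear: A_b = π·16²/4 = 201.1 mm²; R_n = 469 × 201.1 × 3 × 1 / 1000 = 282.9 kN → 282.9 / 2 = 141 kN.
Bearing: edge l_c = 26, r_n = 80.5 kN; interior l_c = 27, r_n = 83.59 kN; R_n = 80.5 + 2·83.59 = 247.7 kN → 124 kN.
Block shear: A_gv = 750, A_nv = 450, A_nt = 90 mm²; R_n = min(0.6F_uA_nv, 0.6F_yA_gv) + U_bs·F_u·A_nt = 154.8 kN → 77.4 kN.
Block shear governs: 77.4 kN.

77.4 kN (block shear governs)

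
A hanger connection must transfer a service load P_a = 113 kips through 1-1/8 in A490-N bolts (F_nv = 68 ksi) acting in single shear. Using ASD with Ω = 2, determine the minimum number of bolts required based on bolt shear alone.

A_b = π·1.125²/4 = 0.994 in².
Per-bolt allowable strength R_n/Ω = 68 × 0.994 × 1 / 2 = 33.8 kips.
n ≥ 113 / 33.8 = 3.344 → use 4 bolts.

4 bolts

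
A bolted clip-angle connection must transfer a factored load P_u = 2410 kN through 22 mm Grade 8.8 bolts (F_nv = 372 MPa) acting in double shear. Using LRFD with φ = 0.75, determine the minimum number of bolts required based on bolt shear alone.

A_b = π·22²/4 = 380.1 mm².
Per-bolt design strength φR_n = 0.75 × 372 × 380.1 × 2 / 1000 = 212.1 kN.
n ≥ 2410 / 212.1 = 11.36 → use 12 bolts.

12 bolts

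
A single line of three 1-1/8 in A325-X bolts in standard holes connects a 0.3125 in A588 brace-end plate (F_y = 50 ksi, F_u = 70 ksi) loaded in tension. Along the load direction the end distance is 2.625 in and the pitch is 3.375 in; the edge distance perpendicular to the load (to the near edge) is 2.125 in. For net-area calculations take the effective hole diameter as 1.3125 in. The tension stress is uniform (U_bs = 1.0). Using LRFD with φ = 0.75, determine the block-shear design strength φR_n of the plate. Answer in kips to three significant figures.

84.1 kips

Shear plane L_v = 2.625 + 2·3.375 = 9.375 in; A_gv = 9.375 × 0.3125 = 2.93 in².
A_nv = (9.375 − 2.5·1.3125) × 0.3125 = 1.904 in².
A_nt = (2.125 − 0.5·1.3125) × 0.3125 = 0.459 in².
0.6 F_u A_nv = 79.98 kips; 0.6 F_y A_gv = 87.89 kips → shear rupture governs the shear term.
R_n = 79.98 + 1.0 × 70 × 0.459 = 112.1 kips.
Design strength φR_n = 0.75 × 112.1 = 84.1 kips.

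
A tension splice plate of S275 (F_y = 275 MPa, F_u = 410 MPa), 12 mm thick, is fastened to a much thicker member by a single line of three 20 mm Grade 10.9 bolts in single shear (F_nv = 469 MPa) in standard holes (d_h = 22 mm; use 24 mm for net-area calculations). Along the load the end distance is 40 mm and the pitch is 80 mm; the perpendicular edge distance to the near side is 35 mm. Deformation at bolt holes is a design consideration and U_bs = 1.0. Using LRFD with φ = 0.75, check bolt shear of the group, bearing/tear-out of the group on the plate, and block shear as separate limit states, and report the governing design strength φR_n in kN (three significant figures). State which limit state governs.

Bolt shear: A_b = π·20²/4 = 314.2 mm²; R_n = 469 × 314.2 × 3 × 1 / 1000 = 442 kN → 0.75 × 442 = 332 kN.
Bearing: edge l_c = 29, r_n = 171.2 kN; interior l_c = 58, r_n = 236.2 kN; R_n = 171.2 + 2·236.2 = 643.5 kN → 483 kN.
Block shear: A_gv = 2400, A_nv = 1680, A_nt = 276 mm²; R_n = min(0.6F_uA_nv, 0.6F_yA_gv) + U_bs·F_u·A_nt = 509.2 kN → 382 kN.
Bolt shear governs: 332 kN.

332 kN (bolt shear governs)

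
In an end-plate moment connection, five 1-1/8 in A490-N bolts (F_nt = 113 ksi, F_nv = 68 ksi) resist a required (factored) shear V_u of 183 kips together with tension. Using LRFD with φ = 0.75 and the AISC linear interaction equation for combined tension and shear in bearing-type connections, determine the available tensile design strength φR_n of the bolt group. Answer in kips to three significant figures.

243 kips

A_b = π·1.125²/4 = 0.994 in²; f_rv = 183 / (5 × 0.994) = 36.82 ksi.
F'_nt = 1.3 F_nt − (F_nt / φF_nv) f_rv = 1.3·113 − (113/(0.75·68))·36.82 = 65.32 ksi, capped at F_nt → F'_nt = 65.32 ksi.
R_n = F'_nt · A_b · n = 65.32 × 0.994 × 5 = 324.6 kips.
Design strength φR_n = 0.75 × 324.6 = 243 kips.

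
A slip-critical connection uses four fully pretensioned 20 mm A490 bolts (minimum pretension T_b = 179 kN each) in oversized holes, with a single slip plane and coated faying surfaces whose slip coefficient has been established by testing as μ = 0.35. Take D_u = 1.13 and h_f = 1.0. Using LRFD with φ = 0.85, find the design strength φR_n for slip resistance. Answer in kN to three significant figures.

R_n = μ · D_u · h_f · T_b · n_s · n_b = 0.35 × 1.13 × 1.0 × 179 × 1 × 4 = 283.2 kN.
Design strength φR_n = 0.85 × 283.2 = 241 kN.

241 kN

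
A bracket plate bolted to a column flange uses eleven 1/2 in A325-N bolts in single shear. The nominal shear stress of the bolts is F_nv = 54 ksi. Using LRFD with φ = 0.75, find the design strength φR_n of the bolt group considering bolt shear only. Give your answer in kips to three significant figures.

87.5 kips

A_b = π × 0.5² / 4 = 0.1963 in².
R_n = F_nv · A_b · n · n_s = 54 × 0.1963 × 11 × 1 = 116.6 kips.
Design strength φR_n = 0.75 × 116.6 = 87.5 kips.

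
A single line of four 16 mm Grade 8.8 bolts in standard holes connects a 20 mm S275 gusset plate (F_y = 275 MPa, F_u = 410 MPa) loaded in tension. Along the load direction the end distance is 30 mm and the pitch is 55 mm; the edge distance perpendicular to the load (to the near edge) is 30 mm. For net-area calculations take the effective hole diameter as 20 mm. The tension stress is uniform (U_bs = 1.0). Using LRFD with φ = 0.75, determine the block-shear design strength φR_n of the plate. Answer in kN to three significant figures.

Shear plane L_v = 30 + 3·55 = 195 mm; A_gv = 195 × 20 = 3900 mm².
A_nv = (195 − 3.5·20) × 20 = 2500 mm².
A_nt = (30 − 0.5·20) × 20 = 400 mm².
0.6 F_u A_nv = 615 kN; 0.6 F_y A_gv = 643.5 kN → shear rupture governs the shear term.
R_n = 615 + 1.0 × 410 × 400 / 1000 = 779 kN.
Design strength φR_n = 0.75 × 779 = 584 kN.

584 kN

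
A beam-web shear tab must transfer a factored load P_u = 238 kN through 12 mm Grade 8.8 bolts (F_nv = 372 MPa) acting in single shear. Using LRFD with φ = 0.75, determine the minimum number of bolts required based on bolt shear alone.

A_b = π·12²/4 = 113.1 mm².
Per-bolt design strength φR_n = 0.75 × 372 × 113.1 × 1 / 1000 = 31.55 kN.
n ≥ 238 / 31.55 = 7.543 → use 8 bolts.

8 bolts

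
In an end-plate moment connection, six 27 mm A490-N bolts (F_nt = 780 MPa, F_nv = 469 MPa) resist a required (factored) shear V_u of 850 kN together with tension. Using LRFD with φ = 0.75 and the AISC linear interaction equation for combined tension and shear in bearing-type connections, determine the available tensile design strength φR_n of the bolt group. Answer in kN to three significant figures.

1200 kN

A_b = π·27²/4 = 572.6 mm²; f_rv = 850 × 1000 / (6 × 572.6) = 247.4 MPa.
F'_nt = 1.3 F_nt − (F_nt / φF_nv) f_rv = 1.3·780 − (780/(0.75·469))·247.4 = 465.3 MPa, capped at F_nt → F'_nt = 465.3 MPa.
R_n = F'_nt · A_b · n = 465.3 × 572.6 × 6 / 1000 = 1599 kN.
Design strength φR_n = 0.75 × 1599 = 1200 kN.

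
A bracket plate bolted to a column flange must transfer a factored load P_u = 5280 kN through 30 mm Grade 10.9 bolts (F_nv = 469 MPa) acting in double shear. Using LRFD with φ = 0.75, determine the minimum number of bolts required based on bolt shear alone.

11 bolts

A_b = π·30²/4 = 706.9 mm².
Per-bolt design strength φR_n = 0.75 × 469 × 706.9 × 2 / 1000 = 497.3 kN.
n ≥ 5280 / 497.3 = 10.62 → use 11 bolts.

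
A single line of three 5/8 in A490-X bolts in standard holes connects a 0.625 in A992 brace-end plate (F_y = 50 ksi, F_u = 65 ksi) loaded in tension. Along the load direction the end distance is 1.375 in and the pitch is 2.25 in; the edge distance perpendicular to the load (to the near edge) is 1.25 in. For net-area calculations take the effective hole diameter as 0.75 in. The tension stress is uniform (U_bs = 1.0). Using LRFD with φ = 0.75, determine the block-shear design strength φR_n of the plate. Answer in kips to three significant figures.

Shear plane L_v = 1.375 + 2·2.25 = 5.875 in; A_gv = 5.875 × 0.625 = 3.672 in².
A_nv = (5.875 − 2.5·0.75) × 0.625 = 2.5 in².
A_nt = (1.25 − 0.5·0.75) × 0.625 = 0.5469 in².
0.6 F_u A_nv = 97.5 kips; 0.6 F_y A_gv = 110.2 kips → shear rupture governs the shear term.
R_n = 97.5 + 1.0 × 65 × 0.5469 = 133 kips.
Design strength φR_n = 0.75 × 133 = 99.8 kips.

99.8 kips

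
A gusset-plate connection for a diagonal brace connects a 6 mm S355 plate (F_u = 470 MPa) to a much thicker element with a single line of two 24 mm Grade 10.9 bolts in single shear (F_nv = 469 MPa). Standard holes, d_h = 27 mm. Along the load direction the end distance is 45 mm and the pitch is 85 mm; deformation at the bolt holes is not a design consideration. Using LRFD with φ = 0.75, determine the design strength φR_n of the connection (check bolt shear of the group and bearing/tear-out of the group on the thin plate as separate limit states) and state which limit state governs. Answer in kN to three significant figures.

Bolt shear: A_b = π·24²/4 = 452.4 mm²; R_n = 469 × 452.4 × 2 × 1 / 1000 = 424.3 kN → 0.75 × 424.3 = 318 kN.
Bearing (1.5 l_c t F_u ≤ 3.0 d t F_u): upper limit = 3.0·24·6·470 / 1000 = 203 kN.
  Edge l_c = 45 − 27/2 = 31.5 → r_n = 133.2 kN; interior l_c = 85 − 27 = 58 → r_n = 203 kN.
  R_n,bearing = 1·133.2 + 1·203 = 336.3 kN → 0.75 × 336.3 = 252 kN.
Bearing governs: 252 kN.

252 kN (bearing governs)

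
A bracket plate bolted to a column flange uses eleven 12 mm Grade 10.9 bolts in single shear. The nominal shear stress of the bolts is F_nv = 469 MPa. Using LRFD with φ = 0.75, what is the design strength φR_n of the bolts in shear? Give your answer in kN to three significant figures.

438 kN

A_b = π × 12² / 4 = 113.1 mm².
R_n = F_nv · A_b · n · n_s = 469 × 113.1 × 11 × 1 / 1000 = 583.5 kN.
Design strength φR_n = 0.75 × 583.5 = 438 kN.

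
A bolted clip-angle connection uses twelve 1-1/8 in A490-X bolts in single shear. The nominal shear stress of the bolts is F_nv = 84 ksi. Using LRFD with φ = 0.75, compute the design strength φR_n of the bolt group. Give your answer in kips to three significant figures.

751 kips

A_b = π × 1.125² / 4 = 0.994 in².
R_n = F_nv · A_b · n · n_s = 84 × 0.994 × 12 × 1 = 1002 kips.
Design strength φR_n = 0.75 × 1002 = 751 kips.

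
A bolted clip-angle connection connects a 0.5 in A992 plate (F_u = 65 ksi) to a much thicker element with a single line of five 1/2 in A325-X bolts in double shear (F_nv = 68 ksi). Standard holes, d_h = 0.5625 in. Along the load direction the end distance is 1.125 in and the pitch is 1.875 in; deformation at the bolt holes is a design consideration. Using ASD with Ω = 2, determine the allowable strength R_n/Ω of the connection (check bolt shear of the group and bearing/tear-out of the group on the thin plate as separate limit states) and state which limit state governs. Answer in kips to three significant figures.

Bolt shear: A_b = π·0.5²/4 = 0.1963 in²; R_n = 68 × 0.1963 × 5 × 2 = 133.5 kips → 133.5 / 2 = 66.8 kips.
Bearing (1.2 l_c t F_u ≤ 2.4 d t F_u): upper limit = 2.4·0.5·0.5·65 = 39 kips.
  Edge l_c = 1.125 − 0.5625/2 = 0.8438 → r_n = 32.91 kips; interior l_c = 1.875 − 0.5625 = 1.312 → r_n = 39 kips.
  R_n,bearing = 1·32.91 + 4·39 = 188.9 kips → 188.9 / 2 = 94.5 kips.
Bolt shear governs: 66.8 kips.

66.8 kips (bolt shear governs)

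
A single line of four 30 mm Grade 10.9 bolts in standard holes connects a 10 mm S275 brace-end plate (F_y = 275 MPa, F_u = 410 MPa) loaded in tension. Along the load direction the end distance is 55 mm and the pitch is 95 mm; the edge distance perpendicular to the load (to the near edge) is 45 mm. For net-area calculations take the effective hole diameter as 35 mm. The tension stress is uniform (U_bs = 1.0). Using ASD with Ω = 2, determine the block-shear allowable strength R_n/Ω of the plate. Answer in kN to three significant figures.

Shear plane L_v = 55 + 3·95 = 340 mm; A_gv = 340 × 10 = 3400 mm².
A_nv = (340 − 3.5·35) × 10 = 2175 mm².
A_nt = (45 − 0.5·35) × 10 = 275 mm².
0.6 F_u A_nv = 535 kN; 0.6 F_y A_gv = 561 kN → shear rupture governs the shear term.
R_n = 535 + 1.0 × 410 × 275 / 1000 = 647.8 kN.
Allowable strength R_n/Ω = 647.8 / 2 = 324 kN.

324 kN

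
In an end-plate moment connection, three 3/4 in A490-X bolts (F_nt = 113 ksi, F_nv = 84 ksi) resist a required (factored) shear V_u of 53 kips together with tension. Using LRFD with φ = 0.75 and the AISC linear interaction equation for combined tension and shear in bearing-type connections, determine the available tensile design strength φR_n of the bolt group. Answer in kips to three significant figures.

A_b = π·0.75²/4 = 0.4418 in²; f_rv = 53 / (3 × 0.4418) = 39.99 ksi.
F'_nt = 1.3 F_nt − (F_nt / φF_nv) f_rv = 1.3·113 − (113/(0.75·84))·39.99 = 75.17 ksi, capped at F_nt → F'_nt = 75.17 ksi.
R_n = F'_nt · A_b · n = 75.17 × 0.4418 × 3 = 99.63 kips.
Design strength φR_n = 0.75 × 99.63 = 74.7 kips.

74.7 kips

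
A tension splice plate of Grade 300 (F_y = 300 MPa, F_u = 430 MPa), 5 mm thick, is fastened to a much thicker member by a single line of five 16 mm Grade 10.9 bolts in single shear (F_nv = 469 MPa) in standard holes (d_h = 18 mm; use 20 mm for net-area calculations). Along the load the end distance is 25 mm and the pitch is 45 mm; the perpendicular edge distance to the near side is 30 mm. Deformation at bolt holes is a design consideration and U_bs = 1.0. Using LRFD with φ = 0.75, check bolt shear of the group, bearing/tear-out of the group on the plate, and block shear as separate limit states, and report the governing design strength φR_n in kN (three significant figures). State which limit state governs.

Bolt shear: A_b = π·16²/4 = 201.1 mm²; R_n = 469 × 201.1 × 5 × 1 / 1000 = 471.5 kN → 0.75 × 471.5 = 354 kN.
Bearing: edge l_c = 16, r_n = 41.28 kN; interior l_c = 27, r_n = 69.66 kN; R_n = 41.28 + 4·69.66 = 319.9 kN → 240 kN.
Block shear: A_gv = 1025, A_nv = 575, A_nt = 100 mm²; R_n = min(0.6F_uA_nv, 0.6F_yA_gv) + U_bs·F_u·A_nt = 191.3 kN → 144 kN.
Block shear governs: 144 kN.

144 kN (block shear governs)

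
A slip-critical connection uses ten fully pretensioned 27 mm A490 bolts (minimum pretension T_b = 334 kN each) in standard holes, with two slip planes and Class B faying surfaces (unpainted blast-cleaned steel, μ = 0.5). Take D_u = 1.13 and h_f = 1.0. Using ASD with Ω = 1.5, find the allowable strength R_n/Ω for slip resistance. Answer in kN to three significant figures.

R_n = μ · D_u · h_f · T_b · n_s · n_b = 0.5 × 1.13 × 1.0 × 334 × 2 × 10 = 3774 kN.
Allowable strength R_n/Ω = 3774 / 1.5 = 2520 kN.

2520 kN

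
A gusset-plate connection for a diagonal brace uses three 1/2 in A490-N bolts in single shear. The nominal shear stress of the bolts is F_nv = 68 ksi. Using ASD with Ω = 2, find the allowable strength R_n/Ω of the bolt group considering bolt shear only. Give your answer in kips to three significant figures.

20 kips

A_b = π × 0.5² / 4 = 0.1963 in².
R_n = F_nv · A_b · n · n_s = 68 × 0.1963 × 3 × 1 = 40.06 kips.
Allowable strength R_n/Ω = 40.06 / 2 = 20 kips.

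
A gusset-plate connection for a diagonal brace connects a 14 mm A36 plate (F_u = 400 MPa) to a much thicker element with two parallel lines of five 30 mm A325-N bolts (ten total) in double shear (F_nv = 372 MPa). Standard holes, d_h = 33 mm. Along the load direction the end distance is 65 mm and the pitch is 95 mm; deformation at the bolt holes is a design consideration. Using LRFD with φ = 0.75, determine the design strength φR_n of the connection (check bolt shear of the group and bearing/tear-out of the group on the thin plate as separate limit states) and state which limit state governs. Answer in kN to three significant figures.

2910 kN (bearing governs)

Bolt shear: A_b = π·30²/4 = 706.9 mm²; R_n = 372 × 706.9 × 10 × 2 / 1000 = 5259 kN → 0.75 × 5259 = 3940 kN.
Bearing (1.2 l_c t F_u ≤ 2.4 d t F_u): upper limit = 2.4·30·14·400 / 1000 = 403.2 kN.
  Edge l_c = 65 − 33/2 = 48.5 → r_n = 325.9 kN; interior l_c = 95 − 33 = 62 → r_n = 403.2 kN.
  R_n,bearing = 2·325.9 + 8·403.2 = 3877 kN → 0.75 × 3877 = 2910 kN.
Bearing governs: 2910 kN.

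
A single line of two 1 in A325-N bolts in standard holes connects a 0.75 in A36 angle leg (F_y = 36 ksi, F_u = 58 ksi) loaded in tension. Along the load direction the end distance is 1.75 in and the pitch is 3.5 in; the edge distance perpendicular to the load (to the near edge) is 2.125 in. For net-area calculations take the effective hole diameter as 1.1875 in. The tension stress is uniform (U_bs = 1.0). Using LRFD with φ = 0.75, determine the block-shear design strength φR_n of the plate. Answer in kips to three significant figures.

114 kips

Shear plane L_v = 1.75 + 1·3.5 = 5.25 in; A_gv = 5.25 × 0.75 = 3.938 in².
A_nv = (5.25 − 1.5·1.1875) × 0.75 = 2.602 in².
A_nt = (2.125 − 0.5·1.1875) × 0.75 = 1.148 in².
0.6 F_u A_nv = 90.53 kips; 0.6 F_y A_gv = 85.05 kips → shear yielding governs the shear term.
R_n = 85.05 + 1.0 × 58 × 1.148 = 151.7 kips.
Design strength φR_n = 0.75 × 151.7 = 114 kips.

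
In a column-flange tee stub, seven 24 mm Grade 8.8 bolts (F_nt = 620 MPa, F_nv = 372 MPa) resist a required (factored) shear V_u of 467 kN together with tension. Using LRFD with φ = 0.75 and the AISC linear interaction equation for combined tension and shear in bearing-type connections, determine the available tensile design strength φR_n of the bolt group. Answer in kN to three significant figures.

A_b = π·24²/4 = 452.4 mm²; f_rv = 467 × 1000 / (7 × 452.4) = 147.5 MPa.
F'_nt = 1.3 F_nt − (F_nt / φF_nv) f_rv = 1.3·620 − (620/(0.75·372))·147.5 = 478.3 MPa, capped at F_nt → F'_nt = 478.3 MPa.
R_n = F'_nt · A_b · n = 478.3 × 452.4 × 7 / 1000 = 1515 kN.
Design strength φR_n = 0.75 × 1515 = 1140 kN.

1140 kN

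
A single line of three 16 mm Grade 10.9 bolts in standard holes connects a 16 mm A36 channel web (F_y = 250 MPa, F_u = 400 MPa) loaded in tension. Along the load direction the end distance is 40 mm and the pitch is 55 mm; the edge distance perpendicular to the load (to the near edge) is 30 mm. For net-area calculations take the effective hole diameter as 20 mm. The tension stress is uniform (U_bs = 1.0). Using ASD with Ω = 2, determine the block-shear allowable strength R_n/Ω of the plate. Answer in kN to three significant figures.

244 kN

Shear plane L_v = 40 + 2·55 = 150 mm; A_gv = 150 × 16 = 2400 mm².
A_nv = (150 − 2.5·20) × 16 = 1600 mm².
A_nt = (30 − 0.5·20) × 16 = 320 mm².
0.6 F_u A_nv = 384 kN; 0.6 F_y A_gv = 360 kN → shear yielding governs the shear term.
R_n = 360 + 1.0 × 400 × 320 / 1000 = 488 kN.
Allowable strength R_n/Ω = 488 / 2 = 244 kN.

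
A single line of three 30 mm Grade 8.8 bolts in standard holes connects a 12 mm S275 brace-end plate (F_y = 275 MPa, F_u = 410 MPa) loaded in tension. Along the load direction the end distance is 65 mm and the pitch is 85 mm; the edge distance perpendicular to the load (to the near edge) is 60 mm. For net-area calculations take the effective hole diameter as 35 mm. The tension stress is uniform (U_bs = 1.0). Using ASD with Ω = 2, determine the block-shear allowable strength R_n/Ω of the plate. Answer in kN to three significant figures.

322 kN

Shear plane L_v = 65 + 2·85 = 235 mm; A_gv = 235 × 12 = 2820 mm².
A_nv = (235 − 2.5·35) × 12 = 1770 mm².
A_nt = (60 − 0.5·35) × 12 = 510 mm².
0.6 F_u A_nv = 435.4 kN; 0.6 F_y A_gv = 465.3 kN → shear rupture governs the shear term.
R_n = 435.4 + 1.0 × 410 × 510 / 1000 = 644.5 kN.
Allowable strength R_n/Ω = 644.5 / 2 = 322 kN.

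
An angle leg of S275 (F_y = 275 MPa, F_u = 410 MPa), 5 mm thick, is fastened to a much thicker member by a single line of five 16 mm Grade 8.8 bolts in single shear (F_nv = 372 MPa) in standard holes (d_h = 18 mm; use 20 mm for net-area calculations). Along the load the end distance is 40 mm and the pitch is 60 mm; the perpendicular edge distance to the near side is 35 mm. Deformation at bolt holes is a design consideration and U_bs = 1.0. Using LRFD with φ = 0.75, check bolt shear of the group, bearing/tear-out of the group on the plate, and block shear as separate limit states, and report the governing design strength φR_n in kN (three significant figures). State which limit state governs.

Bolt shear: A_b = π·16²/4 = 201.1 mm²; R_n = 372 × 201.1 × 5 × 1 / 1000 = 374 kN → 0.75 × 374 = 280 kN.
Bearing: edge l_c = 31, r_n = 76.26 kN; interior l_c = 42, r_n = 78.72 kN; R_n = 76.26 + 4·78.72 = 391.1 kN → 293 kN.
Block shear: A_gv = 1400, A_nv = 950, A_nt = 125 mm²; R_n = min(0.6F_uA_nv, 0.6F_yA_gv) + U_bs·F_u·A_nt = 282.2 kN → 212 kN.
Block shear governs: 212 kN.

212 kN (block shear governs)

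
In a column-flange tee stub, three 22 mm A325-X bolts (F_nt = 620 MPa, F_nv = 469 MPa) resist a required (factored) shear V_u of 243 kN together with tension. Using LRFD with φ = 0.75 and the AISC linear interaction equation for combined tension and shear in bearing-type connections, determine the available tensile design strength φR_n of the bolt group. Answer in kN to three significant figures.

A_b = π·22²/4 = 380.1 mm²; f_rv = 243 × 1000 / (3 × 380.1) = 213.1 MPa.
F'_nt = 1.3 F_nt − (F_nt / φF_nv) f_rv = 1.3·620 − (620/(0.75·469))·213.1 = 430.4 MPa, capped at F_nt → F'_nt = 430.4 MPa.
R_n = F'_nt · A_b · n = 430.4 × 380.1 × 3 / 1000 = 490.8 kN.
Design strength φR_n = 0.75 × 490.8 = 368 kN.

368 kN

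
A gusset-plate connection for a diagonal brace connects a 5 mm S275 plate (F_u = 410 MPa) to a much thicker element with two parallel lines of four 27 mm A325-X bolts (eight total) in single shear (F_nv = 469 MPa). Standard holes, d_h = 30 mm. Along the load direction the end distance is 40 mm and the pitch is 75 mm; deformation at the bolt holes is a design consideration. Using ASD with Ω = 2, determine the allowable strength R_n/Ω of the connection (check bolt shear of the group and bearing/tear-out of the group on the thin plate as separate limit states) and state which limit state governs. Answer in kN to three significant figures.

394 kN (bearing governs)

Bolt shear: A_b = π·27²/4 = 572.6 mm²; R_n = 469 × 572.6 × 8 × 1 / 1000 = 2148 kN → 2148 / 2 = 1070 kN.
Bearing (1.2 l_c t F_u ≤ 2.4 d t F_u): upper limit = 2.4·27·5·410 / 1000 = 132.8 kN.
  Edge l_c = 40 − 30/2 = 25 → r_n = 61.5 kN; interior l_c = 75 − 30 = 45 → r_n = 110.7 kN.
  R_n,bearing = 2·61.5 + 6·110.7 = 787.2 kN → 787.2 / 2 = 394 kN.
Bearing governs: 394 kN.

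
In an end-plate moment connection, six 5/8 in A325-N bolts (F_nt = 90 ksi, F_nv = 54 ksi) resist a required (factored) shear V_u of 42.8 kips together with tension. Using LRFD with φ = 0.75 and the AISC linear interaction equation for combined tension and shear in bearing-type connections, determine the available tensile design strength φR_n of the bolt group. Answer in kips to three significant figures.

A_b = π·0.625²/4 = 0.3068 in²; f_rv = 42.8 / (6 × 0.3068) = 23.25 ksi.
F'_nt = 1.3 F_nt − (F_nt / φF_nv) f_rv = 1.3·90 − (90/(0.75·54))·23.25 = 65.33 ksi, capped at F_nt → F'_nt = 65.33 ksi.
R_n = F'_nt · A_b · n = 65.33 × 0.3068 × 6 = 120.3 kips.
Design strength φR_n = 0.75 × 120.3 = 90.2 kips.

90.2 kips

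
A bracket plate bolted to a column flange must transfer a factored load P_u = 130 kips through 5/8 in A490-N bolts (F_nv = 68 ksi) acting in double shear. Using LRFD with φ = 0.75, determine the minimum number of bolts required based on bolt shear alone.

5 bolts

A_b = π·0.625²/4 = 0.3068 in².
Per-bolt design strength φR_n = 0.75 × 68 × 0.3068 × 2 = 31.29 kips.
n ≥ 130 / 31.29 = 4.154 → use 5 bolts.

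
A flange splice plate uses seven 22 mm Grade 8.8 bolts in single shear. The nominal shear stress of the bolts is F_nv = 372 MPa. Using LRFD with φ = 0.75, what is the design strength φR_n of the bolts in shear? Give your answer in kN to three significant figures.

A_b = π × 22² / 4 = 380.1 mm².
R_n = F_nv · A_b · n · n_s = 372 × 380.1 × 7 × 1 / 1000 = 989.9 kN.
Design strength φR_n = 0.75 × 989.9 = 742 kN.

742 kN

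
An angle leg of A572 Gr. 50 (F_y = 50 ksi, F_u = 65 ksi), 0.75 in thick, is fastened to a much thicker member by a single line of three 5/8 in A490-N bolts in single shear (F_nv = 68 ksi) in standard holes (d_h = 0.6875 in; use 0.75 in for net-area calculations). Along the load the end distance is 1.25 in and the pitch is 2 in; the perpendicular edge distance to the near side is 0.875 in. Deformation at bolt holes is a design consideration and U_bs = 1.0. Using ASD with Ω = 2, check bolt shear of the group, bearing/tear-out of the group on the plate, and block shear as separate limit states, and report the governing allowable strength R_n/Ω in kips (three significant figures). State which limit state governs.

31.3 kips (bolt shear governs)

Bolt shear: A_b = π·0.625²/4 = 0.3068 in²; R_n = 68 × 0.3068 × 3 × 1 = 62.59 kips → 62.59 / 2 = 31.3 kips.
Bearing: edge l_c = 0.9062, r_n = 53.02 kips; interior l_c = 1.312, r_n = 73.12 kips; R_n = 53.02 + 2·73.12 = 199.3 kips → 99.6 kips.
Block shear: A_gv = 3.938, A_nv = 2.531, A_nt = 0.375 in²; R_n = min(0.6F_uA_nv, 0.6F_yA_gv) + U_bs·F_u·A_nt = 123.1 kips → 61.5 kips.
Bolt shear governs: 31.3 kips.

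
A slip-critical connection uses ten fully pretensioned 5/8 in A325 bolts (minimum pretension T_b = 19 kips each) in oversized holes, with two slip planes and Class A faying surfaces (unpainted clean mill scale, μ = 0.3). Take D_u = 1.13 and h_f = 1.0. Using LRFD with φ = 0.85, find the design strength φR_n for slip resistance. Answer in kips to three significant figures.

R_n = μ · D_u · h_f · T_b · n_s · n_b = 0.3 × 1.13 × 1.0 × 19 × 2 × 10 = 128.8 kips.
Design strength φR_n = 0.85 × 128.8 = 109 kips.

109 kips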